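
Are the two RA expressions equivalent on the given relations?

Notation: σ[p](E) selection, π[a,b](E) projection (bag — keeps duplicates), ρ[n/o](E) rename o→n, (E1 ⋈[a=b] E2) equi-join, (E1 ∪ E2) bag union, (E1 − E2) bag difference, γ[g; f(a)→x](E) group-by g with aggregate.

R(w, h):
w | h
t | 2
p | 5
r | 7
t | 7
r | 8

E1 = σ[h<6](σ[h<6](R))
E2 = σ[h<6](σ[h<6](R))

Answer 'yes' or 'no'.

E1 stepwise |·|:
  R → 5
  σ[h<6](R) → 2
  σ[h<6](σ[h<6](R)) → 2
E2 stepwise |·|:
  R → 5
  σ[h<6](R) → 2
  σ[h<6](σ[h<6](R)) → 2

E1 and E2 produce the same multiset:
w | h
p | 5
t | 2

yes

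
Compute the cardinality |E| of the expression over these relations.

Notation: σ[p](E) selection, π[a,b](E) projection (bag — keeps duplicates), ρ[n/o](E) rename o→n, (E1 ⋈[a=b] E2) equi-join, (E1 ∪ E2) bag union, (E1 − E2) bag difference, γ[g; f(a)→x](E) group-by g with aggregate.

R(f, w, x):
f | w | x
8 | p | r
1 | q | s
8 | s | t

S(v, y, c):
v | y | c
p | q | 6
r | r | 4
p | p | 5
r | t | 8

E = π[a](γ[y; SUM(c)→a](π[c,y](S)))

Stepwise |·|:
  S → 4
  π[c,y](S) → 4
  γ[y; SUM(c)→a](π[c,y](S)) → 4
  π[a](γ[y; SUM(c)→a](π[c,y](S))) → 4

|E| = 4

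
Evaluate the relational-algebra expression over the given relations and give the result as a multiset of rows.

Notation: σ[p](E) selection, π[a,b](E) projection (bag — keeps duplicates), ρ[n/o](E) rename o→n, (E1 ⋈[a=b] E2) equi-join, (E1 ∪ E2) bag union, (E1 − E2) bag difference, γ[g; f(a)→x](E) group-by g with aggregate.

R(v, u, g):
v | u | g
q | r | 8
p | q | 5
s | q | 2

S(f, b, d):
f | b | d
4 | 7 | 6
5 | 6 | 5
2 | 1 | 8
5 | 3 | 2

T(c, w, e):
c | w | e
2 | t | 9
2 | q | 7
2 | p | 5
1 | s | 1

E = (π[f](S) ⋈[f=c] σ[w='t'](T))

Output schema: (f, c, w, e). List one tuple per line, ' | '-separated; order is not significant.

Row counts bottom-up:
  S → 4
  π[f](S) → 4
  T → 4
  σ[w='t'](T) → 1
  (π[f](S) ⋈[f=c] σ[w='t'](T)) → 1

== RESULT ==
f | c | w | e
2 | 2 | t | 9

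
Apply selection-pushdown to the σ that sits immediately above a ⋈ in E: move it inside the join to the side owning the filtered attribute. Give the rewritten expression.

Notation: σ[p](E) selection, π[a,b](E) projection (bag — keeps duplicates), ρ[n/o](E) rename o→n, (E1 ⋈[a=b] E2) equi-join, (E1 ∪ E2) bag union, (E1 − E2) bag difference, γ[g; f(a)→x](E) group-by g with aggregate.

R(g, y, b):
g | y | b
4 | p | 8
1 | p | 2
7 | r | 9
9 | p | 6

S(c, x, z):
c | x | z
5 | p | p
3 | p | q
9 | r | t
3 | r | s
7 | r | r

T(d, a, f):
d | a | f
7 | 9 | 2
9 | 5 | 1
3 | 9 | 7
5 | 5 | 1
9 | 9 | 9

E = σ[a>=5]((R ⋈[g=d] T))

σ filters on a, owned by the right side.
E' = (R ⋈[g=d] σ[a>=5](T))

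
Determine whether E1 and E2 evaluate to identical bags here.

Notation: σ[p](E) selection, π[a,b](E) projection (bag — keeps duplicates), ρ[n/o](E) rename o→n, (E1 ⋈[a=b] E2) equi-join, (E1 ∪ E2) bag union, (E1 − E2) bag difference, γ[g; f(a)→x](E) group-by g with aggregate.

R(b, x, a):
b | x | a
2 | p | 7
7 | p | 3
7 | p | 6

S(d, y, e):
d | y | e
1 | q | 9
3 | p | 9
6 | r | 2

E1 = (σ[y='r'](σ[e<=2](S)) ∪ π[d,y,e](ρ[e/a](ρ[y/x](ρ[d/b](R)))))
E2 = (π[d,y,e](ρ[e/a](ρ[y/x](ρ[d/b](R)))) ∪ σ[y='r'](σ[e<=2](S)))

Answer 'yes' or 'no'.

E1 per-node cardinality:
  S → 3
  σ[e<=2](S) → 1
  σ[y='r'](σ[e<=2](S)) → 1
  R → 3
  ρ[d/b](R) → 3
  ρ[y/x](ρ[d/b](R)) → 3
  ρ[e/a](ρ[y/x](ρ[d/b](R))) → 3
  π[d,y,e](ρ[e/a](ρ[y/x](ρ[d/b](R)))) → 3
  (σ[y='r'](σ[e<=2](S)) ∪ π[d,y,e](ρ[e/a](ρ[y/x](ρ[d/b](R))))) → 4
E2 per-node cardinality:
  R → 3
  ρ[d/b](R) → 3
  ρ[y/x](ρ[d/b](R)) → 3
  ρ[e/a](ρ[y/x](ρ[d/b](R))) → 3
  π[d,y,e](ρ[e/a](ρ[y/x](ρ[d/b](R)))) → 3
  S → 3
  σ[e<=2](S) → 1
  σ[y='r'](σ[e<=2](S)) → 1
  (π[d,y,e](ρ[e/a](ρ[y/x](ρ[d/b](R)))) ∪ σ[y='r'](σ[e<=2](S))) → 4

E1 and E2 produce the same multiset:
d | y | e
2 | p | 7
6 | r | 2
7 | p | 3
7 | p | 6

yes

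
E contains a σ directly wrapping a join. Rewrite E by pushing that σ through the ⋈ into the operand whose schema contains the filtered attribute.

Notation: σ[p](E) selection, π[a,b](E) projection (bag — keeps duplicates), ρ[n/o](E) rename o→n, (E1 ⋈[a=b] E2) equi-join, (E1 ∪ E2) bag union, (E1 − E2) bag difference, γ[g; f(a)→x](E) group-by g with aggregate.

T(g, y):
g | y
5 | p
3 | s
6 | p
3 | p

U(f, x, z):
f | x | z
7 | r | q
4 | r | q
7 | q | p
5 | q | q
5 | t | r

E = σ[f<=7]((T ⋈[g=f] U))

σ filters on f, owned by the right side.
E' = (T ⋈[g=f] σ[f<=7](U))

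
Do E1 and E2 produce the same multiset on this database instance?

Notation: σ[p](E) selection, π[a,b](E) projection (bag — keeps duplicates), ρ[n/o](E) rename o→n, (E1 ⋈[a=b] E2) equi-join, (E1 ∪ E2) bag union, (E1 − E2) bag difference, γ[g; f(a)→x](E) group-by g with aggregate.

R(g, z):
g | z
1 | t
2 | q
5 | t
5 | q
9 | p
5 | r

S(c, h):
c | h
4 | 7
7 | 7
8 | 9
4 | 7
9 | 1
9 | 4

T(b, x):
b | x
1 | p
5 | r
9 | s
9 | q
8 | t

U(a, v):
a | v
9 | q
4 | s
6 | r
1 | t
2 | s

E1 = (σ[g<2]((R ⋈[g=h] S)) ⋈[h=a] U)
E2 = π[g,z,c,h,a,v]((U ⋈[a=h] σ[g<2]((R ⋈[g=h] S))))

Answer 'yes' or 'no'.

E1 subexpression sizes:
  R → 6
  S → 6
  (R ⋈[g=h] S) → 2
  σ[g<2]((R ⋈[g=h] S)) → 1
  U → 5
  (σ[g<2]((R ⋈[g=h] S)) ⋈[h=a] U) → 1
E2 subexpression sizes:
  U → 5
  R → 6
  S → 6
  (R ⋈[g=h] S) → 2
  σ[g<2]((R ⋈[g=h] S)) → 1
  (U ⋈[a=h] σ[g<2]((R ⋈[g=h] S))) → 1
  π[g,z,c,h,a,v]((U ⋈[a=h] σ[g<2]((R ⋈[g=h] S)))) → 1

E1 and E2 produce the same multiset:
g | z | c | h | a | v
1 | t | 9 | 1 | 1 | t

yes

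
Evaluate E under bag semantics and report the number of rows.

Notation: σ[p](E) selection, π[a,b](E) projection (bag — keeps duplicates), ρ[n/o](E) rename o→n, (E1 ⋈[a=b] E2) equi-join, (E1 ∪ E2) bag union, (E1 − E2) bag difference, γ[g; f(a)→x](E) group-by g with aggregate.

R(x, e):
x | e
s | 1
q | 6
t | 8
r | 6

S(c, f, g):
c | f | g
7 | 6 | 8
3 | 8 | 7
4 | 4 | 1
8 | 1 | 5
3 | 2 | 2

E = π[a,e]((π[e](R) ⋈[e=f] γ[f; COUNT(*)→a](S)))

Stepwise |·|:
  R → 4
  π[e](R) → 4
  S → 5
  γ[f; COUNT(*)→a](S) → 5
  (π[e](R) ⋈[e=f] γ[f; COUNT(*)→a](S)) → 4
  π[a,e]((π[e](R) ⋈[e=f] γ[f; COUNT(*)→a](S))) → 4

|E| = 4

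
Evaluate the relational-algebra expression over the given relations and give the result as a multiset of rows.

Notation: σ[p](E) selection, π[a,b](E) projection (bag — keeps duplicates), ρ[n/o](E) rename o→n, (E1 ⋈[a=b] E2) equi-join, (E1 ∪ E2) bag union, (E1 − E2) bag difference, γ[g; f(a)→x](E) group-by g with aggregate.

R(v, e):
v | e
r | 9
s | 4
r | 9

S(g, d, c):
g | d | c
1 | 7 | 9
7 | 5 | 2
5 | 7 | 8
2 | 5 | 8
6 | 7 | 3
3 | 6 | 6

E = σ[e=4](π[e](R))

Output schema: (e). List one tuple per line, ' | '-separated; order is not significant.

Subexpression sizes:
  R → 3
  π[e](R) → 3
  σ[e=4](π[e](R)) → 1

== RESULT ==
e
4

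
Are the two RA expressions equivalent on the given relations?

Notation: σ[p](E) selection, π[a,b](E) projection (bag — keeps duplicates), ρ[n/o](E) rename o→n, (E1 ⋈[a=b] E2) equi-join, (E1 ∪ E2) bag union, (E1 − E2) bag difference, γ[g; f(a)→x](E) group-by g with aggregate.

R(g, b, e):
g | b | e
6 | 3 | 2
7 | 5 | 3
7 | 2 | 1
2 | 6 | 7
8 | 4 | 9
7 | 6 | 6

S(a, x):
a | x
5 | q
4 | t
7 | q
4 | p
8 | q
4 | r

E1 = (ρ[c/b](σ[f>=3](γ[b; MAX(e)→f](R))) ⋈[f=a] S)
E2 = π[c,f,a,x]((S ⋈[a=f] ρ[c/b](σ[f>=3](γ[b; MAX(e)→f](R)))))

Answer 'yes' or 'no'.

E1 stepwise |·|:
  R → 6
  γ[b; MAX(e)→f](R) → 5
  σ[f>=3](γ[b; MAX(e)→f](R)) → 3
  ρ[c/b](σ[f>=3](γ[b; MAX(e)→f](R))) → 3
  S → 6
  (ρ[c/b](σ[f>=3](γ[b; MAX(e)→f](R))) ⋈[f=a] S) → 1
E2 stepwise |·|:
  S → 6
  R → 6
  γ[b; MAX(e)→f](R) → 5
  σ[f>=3](γ[b; MAX(e)→f](R)) → 3
  ρ[c/b](σ[f>=3](γ[b; MAX(e)→f](R))) → 3
  (S ⋈[a=f] ρ[c/b](σ[f>=3](γ[b; MAX(e)→f](R)))) → 1
  π[c,f,a,x]((S ⋈[a=f] ρ[c/b](σ[f>=3](γ[b; MAX(e)→f](R))))) → 1

E1 and E2 produce the same multiset:
c | f | a | x
6 | 7 | 7 | q

yes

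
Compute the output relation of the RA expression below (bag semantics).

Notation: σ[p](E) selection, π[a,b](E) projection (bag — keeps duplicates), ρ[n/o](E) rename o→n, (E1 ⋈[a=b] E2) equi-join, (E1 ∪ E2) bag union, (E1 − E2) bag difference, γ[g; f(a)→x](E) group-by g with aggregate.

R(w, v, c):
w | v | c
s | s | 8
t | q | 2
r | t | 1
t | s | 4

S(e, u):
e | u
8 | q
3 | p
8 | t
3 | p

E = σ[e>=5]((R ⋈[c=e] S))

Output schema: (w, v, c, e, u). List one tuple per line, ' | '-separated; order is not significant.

Per-node cardinality:
  R → 4
  S → 4
  (R ⋈[c=e] S) → 2
  σ[e>=5]((R ⋈[c=e] S)) → 2

== RESULT ==
w | v | c | e | u
s | s | 8 | 8 | q
s | s | 8 | 8 | t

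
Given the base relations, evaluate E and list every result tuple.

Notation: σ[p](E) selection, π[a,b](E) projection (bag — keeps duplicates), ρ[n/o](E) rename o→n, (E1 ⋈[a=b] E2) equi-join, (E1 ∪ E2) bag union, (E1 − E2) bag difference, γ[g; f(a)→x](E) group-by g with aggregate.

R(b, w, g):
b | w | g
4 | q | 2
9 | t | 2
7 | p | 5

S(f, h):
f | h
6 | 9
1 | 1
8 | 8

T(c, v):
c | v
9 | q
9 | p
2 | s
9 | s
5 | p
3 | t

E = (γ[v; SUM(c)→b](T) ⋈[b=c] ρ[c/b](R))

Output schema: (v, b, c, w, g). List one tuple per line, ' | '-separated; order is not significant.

Per-node cardinality:
  T → 6
  γ[v; SUM(c)→b](T) → 4
  R → 3
  ρ[c/b](R) → 3
  (γ[v; SUM(c)→b](T) ⋈[b=c] ρ[c/b](R)) → 1

== RESULT ==
v | b | c | w | g
q | 9 | 9 | t | 2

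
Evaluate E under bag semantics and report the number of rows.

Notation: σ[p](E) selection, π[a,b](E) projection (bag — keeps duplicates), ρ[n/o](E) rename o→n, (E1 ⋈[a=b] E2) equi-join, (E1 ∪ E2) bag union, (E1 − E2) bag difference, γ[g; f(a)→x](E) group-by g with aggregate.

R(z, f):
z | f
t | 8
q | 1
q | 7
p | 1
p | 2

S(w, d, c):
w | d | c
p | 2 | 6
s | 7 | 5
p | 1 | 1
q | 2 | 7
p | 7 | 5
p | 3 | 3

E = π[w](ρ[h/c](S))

Subexpression sizes:
  S → 6
  ρ[h/c](S) → 6
  π[w](ρ[h/c](S)) → 6

|E| = 6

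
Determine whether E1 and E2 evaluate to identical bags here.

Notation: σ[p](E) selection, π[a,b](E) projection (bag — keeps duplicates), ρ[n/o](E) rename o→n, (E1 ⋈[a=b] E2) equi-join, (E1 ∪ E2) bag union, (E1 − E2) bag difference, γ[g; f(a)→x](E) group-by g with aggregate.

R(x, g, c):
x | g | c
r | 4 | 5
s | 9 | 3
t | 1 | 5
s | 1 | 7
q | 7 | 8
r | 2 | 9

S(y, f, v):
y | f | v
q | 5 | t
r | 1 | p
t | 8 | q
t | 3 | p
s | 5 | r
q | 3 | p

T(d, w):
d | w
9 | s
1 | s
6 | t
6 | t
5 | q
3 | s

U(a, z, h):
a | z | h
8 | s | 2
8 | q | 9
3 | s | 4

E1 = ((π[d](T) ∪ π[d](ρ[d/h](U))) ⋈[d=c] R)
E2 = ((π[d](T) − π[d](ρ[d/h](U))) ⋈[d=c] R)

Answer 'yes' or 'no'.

E1 per-node cardinality:
  T → 6
  π[d](T) → 6
  U → 3
  ρ[d/h](U) → 3
  π[d](ρ[d/h](U)) → 3
  (π[d](T) ∪ π[d](ρ[d/h](U))) → 9
  R → 6
  ((π[d](T) ∪ π[d](ρ[d/h](U))) ⋈[d=c] R) → 5
E2 per-node cardinality:
  T → 6
  π[d](T) → 6
  U → 3
  ρ[d/h](U) → 3
  π[d](ρ[d/h](U)) → 3
  (π[d](T) − π[d](ρ[d/h](U))) → 5
  R → 6
  ((π[d](T) − π[d](ρ[d/h](U))) ⋈[d=c] R) → 3

E1 result:
d | x | g | c
3 | s | 9 | 3
5 | r | 4 | 5
5 | t | 1 | 5
9 | r | 2 | 9
9 | r | 2 | 9
E2 result:
d | x | g | c
3 | s | 9 | 3
5 | r | 4 | 5
5 | t | 1 | 5
Witness: (9, 'r', 2, 9) appears 2× in E1 but 0× in E2.

no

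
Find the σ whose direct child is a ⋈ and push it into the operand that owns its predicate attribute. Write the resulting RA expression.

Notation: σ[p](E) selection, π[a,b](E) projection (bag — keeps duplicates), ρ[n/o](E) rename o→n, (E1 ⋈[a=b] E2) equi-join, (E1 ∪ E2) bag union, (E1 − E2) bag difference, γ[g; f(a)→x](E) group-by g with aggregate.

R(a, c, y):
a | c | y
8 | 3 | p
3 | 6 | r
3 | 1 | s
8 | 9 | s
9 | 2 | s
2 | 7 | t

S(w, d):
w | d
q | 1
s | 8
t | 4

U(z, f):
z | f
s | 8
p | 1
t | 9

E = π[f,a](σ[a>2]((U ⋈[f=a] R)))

σ filters on a, owned by the right side.
E' = π[f,a]((U ⋈[f=a] σ[a>2](R)))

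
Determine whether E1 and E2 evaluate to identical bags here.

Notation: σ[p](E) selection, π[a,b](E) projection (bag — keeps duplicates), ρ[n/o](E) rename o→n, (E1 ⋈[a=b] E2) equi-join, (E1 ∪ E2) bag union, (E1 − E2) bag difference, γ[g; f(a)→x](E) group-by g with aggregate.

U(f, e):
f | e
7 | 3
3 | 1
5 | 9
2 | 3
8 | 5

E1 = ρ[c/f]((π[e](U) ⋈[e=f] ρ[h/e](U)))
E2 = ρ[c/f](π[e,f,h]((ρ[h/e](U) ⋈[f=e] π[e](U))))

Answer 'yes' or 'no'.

E1 stepwise |·|:
  U → 5
  π[e](U) → 5
  U → 5
  ρ[h/e](U) → 5
  (π[e](U) ⋈[e=f] ρ[h/e](U)) → 3
  ρ[c/f]((π[e](U) ⋈[e=f] ρ[h/e](U))) → 3
E2 stepwise |·|:
  U → 5
  ρ[h/e](U) → 5
  U → 5
  π[e](U) → 5
  (ρ[h/e](U) ⋈[f=e] π[e](U)) → 3
  π[e,f,h]((ρ[h/e](U) ⋈[f=e] π[e](U))) → 3
  ρ[c/f](π[e,f,h]((ρ[h/e](U) ⋈[f=e] π[e](U)))) → 3

E1 and E2 produce the same multiset:
e | c | h
3 | 3 | 1
3 | 3 | 1
5 | 5 | 9

yes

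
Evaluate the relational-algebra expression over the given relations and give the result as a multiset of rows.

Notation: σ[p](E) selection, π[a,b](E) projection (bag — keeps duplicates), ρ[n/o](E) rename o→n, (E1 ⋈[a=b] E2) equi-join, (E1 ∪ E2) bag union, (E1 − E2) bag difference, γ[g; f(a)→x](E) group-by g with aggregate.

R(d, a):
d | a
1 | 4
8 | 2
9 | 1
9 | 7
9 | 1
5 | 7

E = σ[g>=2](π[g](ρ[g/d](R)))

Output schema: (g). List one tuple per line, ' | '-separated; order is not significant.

Subexpression sizes:
  R → 6
  ρ[g/d](R) → 6
  π[g](ρ[g/d](R)) → 6
  σ[g>=2](π[g](ρ[g/d](R))) → 5

== RESULT ==
g
5
8
9
9
9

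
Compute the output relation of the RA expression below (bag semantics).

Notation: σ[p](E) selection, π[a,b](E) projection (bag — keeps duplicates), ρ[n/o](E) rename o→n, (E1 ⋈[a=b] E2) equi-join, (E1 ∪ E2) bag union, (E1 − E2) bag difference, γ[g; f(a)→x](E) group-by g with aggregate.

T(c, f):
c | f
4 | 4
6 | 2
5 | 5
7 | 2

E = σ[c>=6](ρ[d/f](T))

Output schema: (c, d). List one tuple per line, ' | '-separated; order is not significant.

Row counts bottom-up:
  T → 4
  ρ[d/f](T) → 4
  σ[c>=6](ρ[d/f](T)) → 2

== RESULT ==
c | d
6 | 2
7 | 2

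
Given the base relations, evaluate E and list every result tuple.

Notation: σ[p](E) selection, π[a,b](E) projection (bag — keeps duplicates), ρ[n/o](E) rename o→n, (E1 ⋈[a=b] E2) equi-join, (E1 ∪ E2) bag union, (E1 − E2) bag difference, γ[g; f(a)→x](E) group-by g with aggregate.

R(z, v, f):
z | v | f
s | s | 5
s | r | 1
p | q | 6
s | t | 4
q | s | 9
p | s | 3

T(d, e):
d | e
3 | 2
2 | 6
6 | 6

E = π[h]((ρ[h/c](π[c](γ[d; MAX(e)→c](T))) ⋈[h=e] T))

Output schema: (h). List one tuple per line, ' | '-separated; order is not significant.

Stepwise |·|:
  T → 3
  γ[d; MAX(e)→c](T) → 3
  π[c](γ[d; MAX(e)→c](T)) → 3
  ρ[h/c](π[c](γ[d; MAX(e)→c](T))) → 3
  T → 3
  (ρ[h/c](π[c](γ[d; MAX(e)→c](T))) ⋈[h=e] T) → 5
  π[h]((ρ[h/c](π[c](γ[d; MAX(e)→c](T))) ⋈[h=e] T)) → 5

== RESULT ==
h
2
6
6
6
6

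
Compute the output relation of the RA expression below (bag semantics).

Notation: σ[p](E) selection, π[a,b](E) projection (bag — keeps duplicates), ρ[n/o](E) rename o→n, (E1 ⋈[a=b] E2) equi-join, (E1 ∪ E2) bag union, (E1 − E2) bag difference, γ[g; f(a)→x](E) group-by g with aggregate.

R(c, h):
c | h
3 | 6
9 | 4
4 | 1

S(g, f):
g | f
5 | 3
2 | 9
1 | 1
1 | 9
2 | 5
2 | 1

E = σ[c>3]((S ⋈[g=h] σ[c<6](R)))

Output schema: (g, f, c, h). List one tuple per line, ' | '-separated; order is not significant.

Stepwise |·|:
  S → 6
  R → 3
  σ[c<6](R) → 2
  (S ⋈[g=h] σ[c<6](R)) → 2
  σ[c>3]((S ⋈[g=h] σ[c<6](R))) → 2

== RESULT ==
g | f | c | h
1 | 1 | 4 | 1
1 | 9 | 4 | 1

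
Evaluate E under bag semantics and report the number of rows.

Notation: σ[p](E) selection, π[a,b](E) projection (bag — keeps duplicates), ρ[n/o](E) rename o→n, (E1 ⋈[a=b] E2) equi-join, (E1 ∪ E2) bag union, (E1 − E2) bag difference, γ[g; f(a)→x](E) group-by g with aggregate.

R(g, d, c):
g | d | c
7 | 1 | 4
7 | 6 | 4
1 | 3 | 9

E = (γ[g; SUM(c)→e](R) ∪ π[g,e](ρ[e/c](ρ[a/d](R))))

Per-node cardinality:
  R → 3
  γ[g; SUM(c)→e](R) → 2
  R → 3
  ρ[a/d](R) → 3
  ρ[e/c](ρ[a/d](R)) → 3
  π[g,e](ρ[e/c](ρ[a/d](R))) → 3
  (γ[g; SUM(c)→e](R) ∪ π[g,e](ρ[e/c](ρ[a/d](R)))) → 5

|E| = 5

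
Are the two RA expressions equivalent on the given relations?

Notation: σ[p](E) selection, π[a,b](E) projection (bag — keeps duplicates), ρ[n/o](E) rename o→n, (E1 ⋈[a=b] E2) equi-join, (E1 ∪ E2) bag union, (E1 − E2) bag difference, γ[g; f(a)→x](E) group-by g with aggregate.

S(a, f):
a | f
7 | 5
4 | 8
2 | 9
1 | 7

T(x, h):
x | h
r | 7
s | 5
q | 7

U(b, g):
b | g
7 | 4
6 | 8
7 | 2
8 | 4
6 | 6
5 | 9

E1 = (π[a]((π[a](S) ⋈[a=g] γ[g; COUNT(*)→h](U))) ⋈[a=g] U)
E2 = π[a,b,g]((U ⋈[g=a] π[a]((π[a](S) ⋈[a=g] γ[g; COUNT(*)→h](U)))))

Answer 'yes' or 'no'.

E1 subexpression sizes:
  S → 4
  π[a](S) → 4
  U → 6
  γ[g; COUNT(*)→h](U) → 5
  (π[a](S) ⋈[a=g] γ[g; COUNT(*)→h](U)) → 2
  π[a]((π[a](S) ⋈[a=g] γ[g; COUNT(*)→h](U))) → 2
  U → 6
  (π[a]((π[a](S) ⋈[a=g] γ[g; COUNT(*)→h](U))) ⋈[a=g] U) → 3
E2 subexpression sizes:
  U → 6
  S → 4
  π[a](S) → 4
  U → 6
  γ[g; COUNT(*)→h](U) → 5
  (π[a](S) ⋈[a=g] γ[g; COUNT(*)→h](U)) → 2
  π[a]((π[a](S) ⋈[a=g] γ[g; COUNT(*)→h](U))) → 2
  (U ⋈[g=a] π[a]((π[a](S) ⋈[a=g] γ[g; COUNT(*)→h](U)))) → 3
  π[a,b,g]((U ⋈[g=a] π[a]((π[a](S) ⋈[a=g] γ[g; COUNT(*)→h](U))))) → 3

E1 and E2 produce the same multiset:
a | b | g
2 | 7 | 2
4 | 7 | 4
4 | 8 | 4

yes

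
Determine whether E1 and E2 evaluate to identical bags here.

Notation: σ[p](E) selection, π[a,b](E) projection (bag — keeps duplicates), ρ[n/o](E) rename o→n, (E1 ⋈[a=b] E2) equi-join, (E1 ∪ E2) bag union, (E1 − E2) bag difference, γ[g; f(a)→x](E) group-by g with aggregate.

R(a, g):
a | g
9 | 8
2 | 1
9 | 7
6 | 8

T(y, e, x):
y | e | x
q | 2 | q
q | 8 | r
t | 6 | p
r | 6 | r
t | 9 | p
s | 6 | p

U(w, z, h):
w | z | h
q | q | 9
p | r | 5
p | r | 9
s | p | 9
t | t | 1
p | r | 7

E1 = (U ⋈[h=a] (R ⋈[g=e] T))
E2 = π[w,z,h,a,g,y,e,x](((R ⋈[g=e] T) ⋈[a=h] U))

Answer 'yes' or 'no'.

E1 subexpression sizes:
  U → 6
  R → 4
  T → 6
  (R ⋈[g=e] T) → 2
  (U ⋈[h=a] (R ⋈[g=e] T)) → 3
E2 subexpression sizes:
  R → 4
  T → 6
  (R ⋈[g=e] T) → 2
  U → 6
  ((R ⋈[g=e] T) ⋈[a=h] U) → 3
  π[w,z,h,a,g,y,e,x](((R ⋈[g=e] T) ⋈[a=h] U)) → 3

E1 and E2 produce the same multiset:
w | z | h | a | g | y | e | x
p | r | 9 | 9 | 8 | q | 8 | r
q | q | 9 | 9 | 8 | q | 8 | r
s | p | 9 | 9 | 8 | q | 8 | r

yes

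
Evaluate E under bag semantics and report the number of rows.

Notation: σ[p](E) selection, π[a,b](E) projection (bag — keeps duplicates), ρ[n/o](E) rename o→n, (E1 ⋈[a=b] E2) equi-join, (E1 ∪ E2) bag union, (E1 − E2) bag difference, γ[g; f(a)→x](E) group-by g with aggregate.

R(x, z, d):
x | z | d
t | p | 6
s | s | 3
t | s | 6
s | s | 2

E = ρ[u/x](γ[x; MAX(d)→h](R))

Per-node cardinality:
  R → 4
  γ[x; MAX(d)→h](R) → 2
  ρ[u/x](γ[x; MAX(d)→h](R)) → 2

|E| = 2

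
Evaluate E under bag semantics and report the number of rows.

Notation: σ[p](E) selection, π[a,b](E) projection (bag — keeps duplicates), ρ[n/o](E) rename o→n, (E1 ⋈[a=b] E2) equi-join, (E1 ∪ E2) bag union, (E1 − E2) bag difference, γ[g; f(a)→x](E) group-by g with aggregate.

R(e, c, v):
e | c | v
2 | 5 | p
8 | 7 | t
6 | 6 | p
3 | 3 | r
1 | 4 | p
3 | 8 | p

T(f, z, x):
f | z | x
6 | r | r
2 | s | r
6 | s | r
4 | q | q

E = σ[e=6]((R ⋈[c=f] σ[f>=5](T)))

Subexpression sizes:
  R → 6
  T → 4
  σ[f>=5](T) → 2
  (R ⋈[c=f] σ[f>=5](T)) → 2
  σ[e=6]((R ⋈[c=f] σ[f>=5](T))) → 2

|E| = 2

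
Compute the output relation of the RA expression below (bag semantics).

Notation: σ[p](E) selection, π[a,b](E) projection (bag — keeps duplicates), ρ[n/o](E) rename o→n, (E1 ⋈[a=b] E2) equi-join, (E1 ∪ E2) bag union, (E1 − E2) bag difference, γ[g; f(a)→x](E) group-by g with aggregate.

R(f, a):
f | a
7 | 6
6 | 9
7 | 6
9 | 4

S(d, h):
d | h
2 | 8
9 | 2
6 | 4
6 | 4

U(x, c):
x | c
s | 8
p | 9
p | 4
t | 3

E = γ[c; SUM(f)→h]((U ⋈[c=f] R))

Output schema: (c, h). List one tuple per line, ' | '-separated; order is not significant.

Per-node cardinality:
  U → 4
  R → 4
  (U ⋈[c=f] R) → 1
  γ[c; SUM(f)→h]((U ⋈[c=f] R)) → 1

== RESULT ==
c | h
9 | 9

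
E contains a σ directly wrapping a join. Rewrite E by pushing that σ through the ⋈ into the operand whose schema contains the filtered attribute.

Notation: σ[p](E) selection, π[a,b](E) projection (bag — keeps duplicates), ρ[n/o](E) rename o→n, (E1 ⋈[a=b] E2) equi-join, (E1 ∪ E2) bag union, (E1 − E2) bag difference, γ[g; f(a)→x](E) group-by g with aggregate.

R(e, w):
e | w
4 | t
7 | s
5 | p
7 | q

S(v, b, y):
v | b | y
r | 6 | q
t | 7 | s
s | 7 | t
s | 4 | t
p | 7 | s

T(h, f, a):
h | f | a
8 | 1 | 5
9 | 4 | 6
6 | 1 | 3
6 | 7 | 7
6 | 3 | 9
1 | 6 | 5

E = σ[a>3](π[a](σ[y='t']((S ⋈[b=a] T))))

σ filters on y, owned by the left side.
E' = σ[a>3](π[a]((σ[y='t'](S) ⋈[b=a] T)))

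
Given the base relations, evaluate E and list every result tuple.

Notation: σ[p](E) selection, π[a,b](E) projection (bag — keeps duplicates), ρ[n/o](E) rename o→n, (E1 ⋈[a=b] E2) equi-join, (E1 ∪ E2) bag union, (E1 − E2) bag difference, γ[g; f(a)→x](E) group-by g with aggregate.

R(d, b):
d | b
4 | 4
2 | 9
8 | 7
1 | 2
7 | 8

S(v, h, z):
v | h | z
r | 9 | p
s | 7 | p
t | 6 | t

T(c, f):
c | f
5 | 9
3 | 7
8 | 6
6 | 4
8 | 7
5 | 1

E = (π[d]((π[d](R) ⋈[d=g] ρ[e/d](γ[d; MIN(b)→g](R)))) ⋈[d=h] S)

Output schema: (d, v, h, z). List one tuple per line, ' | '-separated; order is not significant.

Per-node cardinality:
  R → 5
  π[d](R) → 5
  R → 5
  γ[d; MIN(b)→g](R) → 5
  ρ[e/d](γ[d; MIN(b)→g](R)) → 5
  (π[d](R) ⋈[d=g] ρ[e/d](γ[d; MIN(b)→g](R))) → 4
  π[d]((π[d](R) ⋈[d=g] ρ[e/d](γ[d; MIN(b)→g](R)))) → 4
  S → 3
  (π[d]((π[d](R) ⋈[d=g] ρ[e/d](γ[d; MIN(b)→g](R)))) ⋈[d=h] S) → 1

== RESULT ==
d | v | h | z
7 | s | 7 | p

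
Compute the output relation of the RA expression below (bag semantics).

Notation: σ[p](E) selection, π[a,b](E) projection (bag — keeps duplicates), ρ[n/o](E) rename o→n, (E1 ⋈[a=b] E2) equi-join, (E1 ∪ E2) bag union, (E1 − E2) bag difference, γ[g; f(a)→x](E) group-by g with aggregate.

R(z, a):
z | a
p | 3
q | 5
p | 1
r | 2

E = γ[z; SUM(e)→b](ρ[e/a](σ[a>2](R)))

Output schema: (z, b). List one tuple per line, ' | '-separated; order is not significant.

Row counts bottom-up:
  R → 4
  σ[a>2](R) → 2
  ρ[e/a](σ[a>2](R)) → 2
  γ[z; SUM(e)→b](ρ[e/a](σ[a>2](R))) → 2

== RESULT ==
z | b
p | 3
q | 5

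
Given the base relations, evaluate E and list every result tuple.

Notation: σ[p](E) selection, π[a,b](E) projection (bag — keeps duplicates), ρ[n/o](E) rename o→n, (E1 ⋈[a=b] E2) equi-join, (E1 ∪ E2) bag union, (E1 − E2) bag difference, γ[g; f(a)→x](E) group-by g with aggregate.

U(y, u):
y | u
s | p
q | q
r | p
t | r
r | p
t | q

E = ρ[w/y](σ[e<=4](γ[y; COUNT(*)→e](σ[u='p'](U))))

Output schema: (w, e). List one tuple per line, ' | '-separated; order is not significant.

Row counts bottom-up:
  U → 6
  σ[u='p'](U) → 3
  γ[y; COUNT(*)→e](σ[u='p'](U)) → 2
  σ[e<=4](γ[y; COUNT(*)→e](σ[u='p'](U))) → 2
  ρ[w/y](σ[e<=4](γ[y; COUNT(*)→e](σ[u='p'](U)))) → 2

== RESULT ==
w | e
r | 2
s | 1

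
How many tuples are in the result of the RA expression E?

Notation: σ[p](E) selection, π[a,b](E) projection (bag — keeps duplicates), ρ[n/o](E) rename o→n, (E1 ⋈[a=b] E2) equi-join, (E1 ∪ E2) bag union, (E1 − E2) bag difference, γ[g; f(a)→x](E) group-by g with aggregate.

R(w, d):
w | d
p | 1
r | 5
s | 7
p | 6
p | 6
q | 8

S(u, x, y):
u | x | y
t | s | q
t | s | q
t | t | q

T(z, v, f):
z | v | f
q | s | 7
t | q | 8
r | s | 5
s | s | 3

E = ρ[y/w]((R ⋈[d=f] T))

Row counts bottom-up:
  R → 6
  T → 4
  (R ⋈[d=f] T) → 3
  ρ[y/w]((R ⋈[d=f] T)) → 3

|E| = 3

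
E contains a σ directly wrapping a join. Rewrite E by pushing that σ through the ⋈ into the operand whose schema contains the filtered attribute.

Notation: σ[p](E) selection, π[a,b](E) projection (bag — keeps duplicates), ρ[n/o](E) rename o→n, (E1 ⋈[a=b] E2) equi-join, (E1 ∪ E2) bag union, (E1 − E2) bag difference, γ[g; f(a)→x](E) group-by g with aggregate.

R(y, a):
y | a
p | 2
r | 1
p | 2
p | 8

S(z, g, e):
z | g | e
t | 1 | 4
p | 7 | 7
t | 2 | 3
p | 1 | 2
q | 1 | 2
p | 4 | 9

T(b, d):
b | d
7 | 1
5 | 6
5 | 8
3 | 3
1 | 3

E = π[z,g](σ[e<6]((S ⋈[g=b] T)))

σ filters on e, owned by the left side.
E' = π[z,g]((σ[e<6](S) ⋈[g=b] T))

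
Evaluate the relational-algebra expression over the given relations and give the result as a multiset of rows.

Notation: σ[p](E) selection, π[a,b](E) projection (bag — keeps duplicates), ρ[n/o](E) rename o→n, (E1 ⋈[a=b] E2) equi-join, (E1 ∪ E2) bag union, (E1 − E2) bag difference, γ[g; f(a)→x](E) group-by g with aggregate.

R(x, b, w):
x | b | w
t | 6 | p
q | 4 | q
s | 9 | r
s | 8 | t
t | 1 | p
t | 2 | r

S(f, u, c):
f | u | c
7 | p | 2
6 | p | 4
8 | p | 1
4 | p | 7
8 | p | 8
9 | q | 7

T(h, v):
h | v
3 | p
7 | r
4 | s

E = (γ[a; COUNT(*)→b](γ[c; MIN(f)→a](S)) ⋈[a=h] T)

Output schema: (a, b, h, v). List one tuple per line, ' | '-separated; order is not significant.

Per-node cardinality:
  S → 6
  γ[c; MIN(f)→a](S) → 5
  γ[a; COUNT(*)→b](γ[c; MIN(f)→a](S)) → 4
  T → 3
  (γ[a; COUNT(*)→b](γ[c; MIN(f)→a](S)) ⋈[a=h] T) → 2

== RESULT ==
a | b | h | v
4 | 1 | 4 | s
7 | 1 | 7 | r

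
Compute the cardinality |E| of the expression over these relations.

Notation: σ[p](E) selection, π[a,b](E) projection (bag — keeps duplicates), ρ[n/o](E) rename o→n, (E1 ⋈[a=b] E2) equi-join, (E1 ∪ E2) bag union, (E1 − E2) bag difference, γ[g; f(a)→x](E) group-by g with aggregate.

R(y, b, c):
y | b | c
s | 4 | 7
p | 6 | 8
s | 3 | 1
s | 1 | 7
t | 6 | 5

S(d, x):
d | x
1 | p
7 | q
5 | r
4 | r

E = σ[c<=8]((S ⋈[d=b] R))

Row counts bottom-up:
  S → 4
  R → 5
  (S ⋈[d=b] R) → 2
  σ[c<=8]((S ⋈[d=b] R)) → 2

|E| = 2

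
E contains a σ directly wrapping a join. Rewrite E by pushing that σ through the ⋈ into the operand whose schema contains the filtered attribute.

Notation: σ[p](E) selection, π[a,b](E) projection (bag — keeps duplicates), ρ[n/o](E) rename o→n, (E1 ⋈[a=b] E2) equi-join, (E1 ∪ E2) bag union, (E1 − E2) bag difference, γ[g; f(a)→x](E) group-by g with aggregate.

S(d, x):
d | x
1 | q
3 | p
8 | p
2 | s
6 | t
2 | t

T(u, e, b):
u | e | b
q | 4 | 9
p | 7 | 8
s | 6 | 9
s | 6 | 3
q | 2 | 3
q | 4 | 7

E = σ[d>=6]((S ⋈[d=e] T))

σ filters on d, owned by the left side.
E' = (σ[d>=6](S) ⋈[d=e] T)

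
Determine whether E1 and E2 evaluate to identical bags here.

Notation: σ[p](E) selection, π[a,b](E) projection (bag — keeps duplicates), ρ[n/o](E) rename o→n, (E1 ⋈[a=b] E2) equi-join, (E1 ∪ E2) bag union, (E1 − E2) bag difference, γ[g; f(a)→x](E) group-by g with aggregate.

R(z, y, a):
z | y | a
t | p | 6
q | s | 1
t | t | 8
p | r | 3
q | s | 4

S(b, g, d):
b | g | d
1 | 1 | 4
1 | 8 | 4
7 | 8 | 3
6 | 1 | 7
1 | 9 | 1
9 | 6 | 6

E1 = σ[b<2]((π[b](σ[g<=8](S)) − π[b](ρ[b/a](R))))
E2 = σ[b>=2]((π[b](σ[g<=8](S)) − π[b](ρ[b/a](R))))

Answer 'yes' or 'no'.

E1 per-node cardinality:
  S → 6
  σ[g<=8](S) → 5
  π[b](σ[g<=8](S)) → 5
  R → 5
  ρ[b/a](R) → 5
  π[b](ρ[b/a](R)) → 5
  (π[b](σ[g<=8](S)) − π[b](ρ[b/a](R))) → 3
  σ[b<2]((π[b](σ[g<=8](S)) − π[b](ρ[b/a](R)))) → 1
E2 per-node cardinality:
  S → 6
  σ[g<=8](S) → 5
  π[b](σ[g<=8](S)) → 5
  R → 5
  ρ[b/a](R) → 5
  π[b](ρ[b/a](R)) → 5
  (π[b](σ[g<=8](S)) − π[b](ρ[b/a](R))) → 3
  σ[b>=2]((π[b](σ[g<=8](S)) − π[b](ρ[b/a](R)))) → 2

E1 result:
b
1
E2 result:
b
7
9
Witness: (1,) appears 1× in E1 but 0× in E2.

no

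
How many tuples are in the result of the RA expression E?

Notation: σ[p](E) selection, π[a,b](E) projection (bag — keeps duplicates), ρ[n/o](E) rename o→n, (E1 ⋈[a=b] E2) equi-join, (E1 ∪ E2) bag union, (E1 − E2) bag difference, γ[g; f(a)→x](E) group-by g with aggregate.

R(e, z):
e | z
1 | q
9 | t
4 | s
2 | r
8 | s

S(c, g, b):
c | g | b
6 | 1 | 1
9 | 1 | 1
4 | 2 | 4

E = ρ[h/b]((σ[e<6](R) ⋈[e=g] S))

Row counts bottom-up:
  R → 5
  σ[e<6](R) → 3
  S → 3
  (σ[e<6](R) ⋈[e=g] S) → 3
  ρ[h/b]((σ[e<6](R) ⋈[e=g] S)) → 3

|E| = 3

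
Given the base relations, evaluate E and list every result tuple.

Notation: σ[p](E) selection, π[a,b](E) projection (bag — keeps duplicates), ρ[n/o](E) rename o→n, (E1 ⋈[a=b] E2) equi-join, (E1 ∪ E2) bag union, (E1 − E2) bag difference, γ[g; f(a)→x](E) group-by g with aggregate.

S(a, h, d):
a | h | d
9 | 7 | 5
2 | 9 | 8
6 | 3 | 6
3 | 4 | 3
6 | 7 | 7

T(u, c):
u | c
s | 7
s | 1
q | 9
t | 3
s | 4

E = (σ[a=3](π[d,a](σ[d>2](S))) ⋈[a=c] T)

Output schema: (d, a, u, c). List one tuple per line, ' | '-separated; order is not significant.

Row counts bottom-up:
  S → 5
  σ[d>2](S) → 5
  π[d,a](σ[d>2](S)) → 5
  σ[a=3](π[d,a](σ[d>2](S))) → 1
  T → 5
  (σ[a=3](π[d,a](σ[d>2](S))) ⋈[a=c] T) → 1

== RESULT ==
d | a | u | c
3 | 3 | t | 3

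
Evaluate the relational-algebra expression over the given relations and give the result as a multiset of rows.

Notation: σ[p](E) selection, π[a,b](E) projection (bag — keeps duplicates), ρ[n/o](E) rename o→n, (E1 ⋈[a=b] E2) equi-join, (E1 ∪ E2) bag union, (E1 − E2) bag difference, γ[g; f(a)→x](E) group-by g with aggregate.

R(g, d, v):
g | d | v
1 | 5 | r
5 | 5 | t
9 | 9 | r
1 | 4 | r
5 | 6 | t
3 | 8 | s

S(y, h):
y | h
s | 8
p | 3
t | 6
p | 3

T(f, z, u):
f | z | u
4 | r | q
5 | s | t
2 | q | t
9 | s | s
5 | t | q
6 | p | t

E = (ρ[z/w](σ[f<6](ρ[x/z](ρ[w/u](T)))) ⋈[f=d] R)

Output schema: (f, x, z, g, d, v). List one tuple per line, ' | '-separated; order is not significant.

Per-node cardinality:
  T → 6
  ρ[w/u](T) → 6
  ρ[x/z](ρ[w/u](T)) → 6
  σ[f<6](ρ[x/z](ρ[w/u](T))) → 4
  ρ[z/w](σ[f<6](ρ[x/z](ρ[w/u](T)))) → 4
  R → 6
  (ρ[z/w](σ[f<6](ρ[x/z](ρ[w/u](T)))) ⋈[f=d] R) → 5

== RESULT ==
f | x | z | g | d | v
4 | r | q | 1 | 4 | r
5 | s | t | 1 | 5 | r
5 | s | t | 5 | 5 | t
5 | t | q | 1 | 5 | r
5 | t | q | 5 | 5 | t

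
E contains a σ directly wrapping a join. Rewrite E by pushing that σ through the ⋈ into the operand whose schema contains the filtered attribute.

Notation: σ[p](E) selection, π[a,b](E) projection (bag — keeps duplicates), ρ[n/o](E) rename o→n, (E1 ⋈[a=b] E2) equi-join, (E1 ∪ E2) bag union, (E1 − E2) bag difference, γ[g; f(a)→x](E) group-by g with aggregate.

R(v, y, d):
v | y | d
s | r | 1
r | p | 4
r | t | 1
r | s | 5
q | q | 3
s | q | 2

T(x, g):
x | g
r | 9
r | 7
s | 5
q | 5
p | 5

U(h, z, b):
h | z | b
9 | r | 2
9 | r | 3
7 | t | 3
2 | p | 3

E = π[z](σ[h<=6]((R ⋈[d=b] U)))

σ filters on h, owned by the right side.
E' = π[z]((R ⋈[d=b] σ[h<=6](U)))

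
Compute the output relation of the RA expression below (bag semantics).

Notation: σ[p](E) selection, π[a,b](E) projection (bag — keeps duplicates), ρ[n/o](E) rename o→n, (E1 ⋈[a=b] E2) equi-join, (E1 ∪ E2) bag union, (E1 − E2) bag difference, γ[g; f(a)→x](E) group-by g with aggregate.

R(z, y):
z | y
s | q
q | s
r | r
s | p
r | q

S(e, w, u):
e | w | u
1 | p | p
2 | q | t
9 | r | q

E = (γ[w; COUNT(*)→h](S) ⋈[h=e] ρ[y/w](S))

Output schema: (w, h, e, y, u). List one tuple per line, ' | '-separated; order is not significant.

Subexpression sizes:
  S → 3
  γ[w; COUNT(*)→h](S) → 3
  S → 3
  ρ[y/w](S) → 3
  (γ[w; COUNT(*)→h](S) ⋈[h=e] ρ[y/w](S)) → 3

== RESULT ==
w | h | e | y | u
p | 1 | 1 | p | p
q | 1 | 1 | p | p
r | 1 | 1 | p | p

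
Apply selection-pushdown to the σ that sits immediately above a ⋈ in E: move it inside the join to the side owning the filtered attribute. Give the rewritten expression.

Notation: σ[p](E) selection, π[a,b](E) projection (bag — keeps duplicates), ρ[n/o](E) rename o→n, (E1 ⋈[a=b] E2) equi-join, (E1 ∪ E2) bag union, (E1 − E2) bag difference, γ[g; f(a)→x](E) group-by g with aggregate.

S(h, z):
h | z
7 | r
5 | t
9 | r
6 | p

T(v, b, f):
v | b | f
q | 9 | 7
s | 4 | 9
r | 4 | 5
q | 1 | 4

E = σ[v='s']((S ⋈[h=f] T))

σ filters on v, owned by the right side.
E' = (S ⋈[h=f] σ[v='s'](T))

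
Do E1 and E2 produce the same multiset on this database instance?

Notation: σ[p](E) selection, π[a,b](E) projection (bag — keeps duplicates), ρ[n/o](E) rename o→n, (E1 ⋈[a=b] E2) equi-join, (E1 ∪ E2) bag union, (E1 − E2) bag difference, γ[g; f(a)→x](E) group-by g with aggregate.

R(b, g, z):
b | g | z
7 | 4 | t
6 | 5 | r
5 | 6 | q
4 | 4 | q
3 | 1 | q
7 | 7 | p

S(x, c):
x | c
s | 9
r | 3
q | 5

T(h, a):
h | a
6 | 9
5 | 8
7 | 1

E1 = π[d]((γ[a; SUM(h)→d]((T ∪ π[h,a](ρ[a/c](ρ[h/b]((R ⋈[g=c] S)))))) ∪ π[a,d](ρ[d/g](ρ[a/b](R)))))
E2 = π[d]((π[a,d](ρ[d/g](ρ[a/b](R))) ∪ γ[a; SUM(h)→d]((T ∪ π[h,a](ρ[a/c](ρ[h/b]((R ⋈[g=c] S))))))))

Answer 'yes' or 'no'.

E1 subexpression sizes:
  T → 3
  R → 6
  S → 3
  (R ⋈[g=c] S) → 1
  ρ[h/b]((R ⋈[g=c] S)) → 1
  ρ[a/c](ρ[h/b]((R ⋈[g=c] S))) → 1
  π[h,a](ρ[a/c](ρ[h/b]((R ⋈[g=c] S)))) → 1
  (T ∪ π[h,a](ρ[a/c](ρ[h/b]((R ⋈[g=c] S))))) → 4
  γ[a; SUM(h)→d]((T ∪ π[h,a](ρ[a/c](ρ[h/b]((R ⋈[g=c] S)))))) → 4
  R → 6
  ρ[a/b](R) → 6
  ρ[d/g](ρ[a/b](R)) → 6
  π[a,d](ρ[d/g](ρ[a/b](R))) → 6
  (γ[a; SUM(h)→d]((T ∪ π[h,a](ρ[a/c](ρ[h/b]((R ⋈[g=c] S)))))) ∪ π[a,d](ρ[d/g](ρ[a/b](R)))) → 10
  π[d]((γ[a; SUM(h)→d]((T ∪ π[h,a](ρ[a/c](ρ[h/b]((R ⋈[g=c] S)))))) ∪ π[a,d](ρ[d/g](ρ[a/b](R))))) → 10
E2 subexpression sizes:
  R → 6
  ρ[a/b](R) → 6
  ρ[d/g](ρ[a/b](R)) → 6
  π[a,d](ρ[d/g](ρ[a/b](R))) → 6
  T → 3
  R → 6
  S → 3
  (R ⋈[g=c] S) → 1
  ρ[h/b]((R ⋈[g=c] S)) → 1
  ρ[a/c](ρ[h/b]((R ⋈[g=c] S))) → 1
  π[h,a](ρ[a/c](ρ[h/b]((R ⋈[g=c] S)))) → 1
  (T ∪ π[h,a](ρ[a/c](ρ[h/b]((R ⋈[g=c] S))))) → 4
  γ[a; SUM(h)→d]((T ∪ π[h,a](ρ[a/c](ρ[h/b]((R ⋈[g=c] S)))))) → 4
  (π[a,d](ρ[d/g](ρ[a/b](R))) ∪ γ[a; SUM(h)→d]((T ∪ π[h,a](ρ[a/c](ρ[h/b]((R ⋈[g=c] S))))))) → 10
  π[d]((π[a,d](ρ[d/g](ρ[a/b](R))) ∪ γ[a; SUM(h)→d]((T ∪ π[h,a](ρ[a/c](ρ[h/b]((R ⋈[g=c] S)))))))) → 10

E1 and E2 produce the same multiset:
d
1
4
4
5
5
6
6
6
7
7

yes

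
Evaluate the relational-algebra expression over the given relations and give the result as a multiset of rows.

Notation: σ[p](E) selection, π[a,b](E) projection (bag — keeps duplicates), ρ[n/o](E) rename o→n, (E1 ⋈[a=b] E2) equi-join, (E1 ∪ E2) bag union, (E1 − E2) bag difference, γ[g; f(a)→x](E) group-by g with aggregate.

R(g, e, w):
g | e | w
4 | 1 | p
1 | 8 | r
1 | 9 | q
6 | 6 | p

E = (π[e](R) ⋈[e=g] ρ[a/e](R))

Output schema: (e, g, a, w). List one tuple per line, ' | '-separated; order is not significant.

Per-node cardinality:
  R → 4
  π[e](R) → 4
  R → 4
  ρ[a/e](R) → 4
  (π[e](R) ⋈[e=g] ρ[a/e](R)) → 3

== RESULT ==
e | g | a | w
1 | 1 | 8 | r
1 | 1 | 9 | q
6 | 6 | 6 | p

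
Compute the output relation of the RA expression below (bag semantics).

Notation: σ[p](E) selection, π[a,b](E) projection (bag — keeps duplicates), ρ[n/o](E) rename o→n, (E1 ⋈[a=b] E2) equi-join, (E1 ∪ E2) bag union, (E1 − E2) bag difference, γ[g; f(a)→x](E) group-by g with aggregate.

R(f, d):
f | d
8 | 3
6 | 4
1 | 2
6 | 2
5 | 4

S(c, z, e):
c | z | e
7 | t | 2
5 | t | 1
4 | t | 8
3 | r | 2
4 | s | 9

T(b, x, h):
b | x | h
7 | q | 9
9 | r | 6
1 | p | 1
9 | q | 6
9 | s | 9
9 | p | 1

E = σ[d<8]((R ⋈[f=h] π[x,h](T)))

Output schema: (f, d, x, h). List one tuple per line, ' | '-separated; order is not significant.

Stepwise |·|:
  R → 5
  T → 6
  π[x,h](T) → 6
  (R ⋈[f=h] π[x,h](T)) → 6
  σ[d<8]((R ⋈[f=h] π[x,h](T))) → 6

== RESULT ==
f | d | x | h
1 | 2 | p | 1
1 | 2 | p | 1
6 | 2 | q | 6
6 | 2 | r | 6
6 | 4 | q | 6
6 | 4 | r | 6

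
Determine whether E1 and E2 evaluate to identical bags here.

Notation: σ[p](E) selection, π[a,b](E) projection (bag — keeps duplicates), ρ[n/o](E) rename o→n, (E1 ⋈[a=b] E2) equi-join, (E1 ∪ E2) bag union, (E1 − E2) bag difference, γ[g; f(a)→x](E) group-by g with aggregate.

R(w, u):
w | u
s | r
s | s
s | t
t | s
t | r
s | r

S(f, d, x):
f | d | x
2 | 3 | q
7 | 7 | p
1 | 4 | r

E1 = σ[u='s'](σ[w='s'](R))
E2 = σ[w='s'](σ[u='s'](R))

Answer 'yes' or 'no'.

E1 subexpression sizes:
  R → 6
  σ[w='s'](R) → 4
  σ[u='s'](σ[w='s'](R)) → 1
E2 subexpression sizes:
  R → 6
  σ[u='s'](R) → 2
  σ[w='s'](σ[u='s'](R)) → 1

E1 and E2 produce the same multiset:
w | u
s | s

yes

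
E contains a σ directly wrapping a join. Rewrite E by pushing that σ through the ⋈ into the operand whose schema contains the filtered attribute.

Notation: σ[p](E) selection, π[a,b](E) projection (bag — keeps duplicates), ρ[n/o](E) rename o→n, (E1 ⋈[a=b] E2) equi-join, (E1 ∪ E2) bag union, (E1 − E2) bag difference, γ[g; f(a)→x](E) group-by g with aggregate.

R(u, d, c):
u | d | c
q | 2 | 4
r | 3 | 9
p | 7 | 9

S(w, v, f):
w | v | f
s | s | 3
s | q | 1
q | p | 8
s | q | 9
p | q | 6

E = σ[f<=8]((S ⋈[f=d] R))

σ filters on f, owned by the left side.
E' = (σ[f<=8](S) ⋈[f=d] R)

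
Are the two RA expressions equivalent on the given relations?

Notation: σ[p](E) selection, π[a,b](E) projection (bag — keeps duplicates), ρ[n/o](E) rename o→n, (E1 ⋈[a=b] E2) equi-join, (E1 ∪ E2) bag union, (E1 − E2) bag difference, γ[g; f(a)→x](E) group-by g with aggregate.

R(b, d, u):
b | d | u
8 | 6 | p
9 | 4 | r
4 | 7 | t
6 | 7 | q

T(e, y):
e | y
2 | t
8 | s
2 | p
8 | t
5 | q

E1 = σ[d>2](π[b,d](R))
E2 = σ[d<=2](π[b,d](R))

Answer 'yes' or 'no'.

E1 row counts bottom-up:
  R → 4
  π[b,d](R) → 4
  σ[d>2](π[b,d](R)) → 4
E2 row counts bottom-up:
  R → 4
  π[b,d](R) → 4
  σ[d<=2](π[b,d](R)) → 0

E1 result:
b | d
4 | 7
6 | 7
8 | 6
9 | 4
E2 result:
b | d
(0 rows)
Witness: (6, 7) appears 1× in E1 but 0× in E2.

no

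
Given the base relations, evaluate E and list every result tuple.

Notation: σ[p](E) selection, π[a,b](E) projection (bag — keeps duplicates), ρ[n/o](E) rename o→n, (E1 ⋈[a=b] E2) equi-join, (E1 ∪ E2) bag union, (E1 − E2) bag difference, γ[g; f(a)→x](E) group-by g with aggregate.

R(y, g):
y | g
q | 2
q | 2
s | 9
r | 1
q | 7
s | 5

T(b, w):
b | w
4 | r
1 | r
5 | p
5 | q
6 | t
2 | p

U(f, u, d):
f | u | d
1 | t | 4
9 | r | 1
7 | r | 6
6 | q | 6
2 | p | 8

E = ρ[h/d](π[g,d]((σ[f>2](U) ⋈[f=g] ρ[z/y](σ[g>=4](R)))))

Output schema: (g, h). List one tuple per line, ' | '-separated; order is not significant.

Subexpression sizes:
  U → 5
  σ[f>2](U) → 3
  R → 6
  σ[g>=4](R) → 3
  ρ[z/y](σ[g>=4](R)) → 3
  (σ[f>2](U) ⋈[f=g] ρ[z/y](σ[g>=4](R))) → 2
  π[g,d]((σ[f>2](U) ⋈[f=g] ρ[z/y](σ[g>=4](R)))) → 2
  ρ[h/d](π[g,d]((σ[f>2](U) ⋈[f=g] ρ[z/y](σ[g>=4](R))))) → 2

== RESULT ==
g | h
7 | 6
9 | 1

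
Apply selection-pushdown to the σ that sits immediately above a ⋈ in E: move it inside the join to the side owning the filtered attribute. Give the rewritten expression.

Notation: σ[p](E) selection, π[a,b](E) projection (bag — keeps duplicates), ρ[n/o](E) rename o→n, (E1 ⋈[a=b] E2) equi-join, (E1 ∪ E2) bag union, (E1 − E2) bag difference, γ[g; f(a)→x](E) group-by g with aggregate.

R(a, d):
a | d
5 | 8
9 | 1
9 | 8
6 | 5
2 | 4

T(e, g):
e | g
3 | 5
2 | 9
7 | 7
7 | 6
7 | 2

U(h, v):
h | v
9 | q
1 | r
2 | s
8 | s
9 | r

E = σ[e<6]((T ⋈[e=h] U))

σ filters on e, owned by the left side.
E' = (σ[e<6](T) ⋈[e=h] U)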